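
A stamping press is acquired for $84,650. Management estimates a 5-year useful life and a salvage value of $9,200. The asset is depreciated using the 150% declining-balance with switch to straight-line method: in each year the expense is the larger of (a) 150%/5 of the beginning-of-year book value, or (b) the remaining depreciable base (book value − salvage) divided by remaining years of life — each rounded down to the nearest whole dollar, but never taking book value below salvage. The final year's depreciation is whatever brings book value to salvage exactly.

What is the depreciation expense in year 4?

Depreciable base = $84,650 − $9,200 = $75,450.
Year 1: DB = ⌊$84,650 × 150%/5⌋ = $25,395; SL = ⌊$75,450/5⌋ = $15,090 → take DB $25,395. Book value $59,255.
Year 2: DB = ⌊$59,255 × 150%/5⌋ = $17,776; SL = ⌊$50,055/4⌋ = $12,513 → take DB $17,776. Book value $41,479.
Year 3: DB = ⌊$41,479 × 150%/5⌋ = $12,443; SL = ⌊$32,279/3⌋ = $10,759 → take DB $12,443. Book value $29,036.
Year 4: DB = ⌊$29,036 × 150%/5⌋ = $8,710; SL = ⌊$19,836/2⌋ = $9,918 → take SL $9,918. Book value $19,118.

$9,918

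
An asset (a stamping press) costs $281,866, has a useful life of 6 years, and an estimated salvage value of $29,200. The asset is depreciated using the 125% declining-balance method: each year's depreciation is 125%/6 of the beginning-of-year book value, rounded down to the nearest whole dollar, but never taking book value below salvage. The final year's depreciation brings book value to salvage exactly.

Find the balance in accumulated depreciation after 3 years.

$142,013

Depreciable base = $281,866 − $29,200 = $252,666.
Year 1: ⌊$281,866 × 125%/6⌋ = $58,722. Book value $223,144.
Year 2: ⌊$223,144 × 125%/6⌋ = $46,488. Book value $176,656.
Year 3: ⌊$176,656 × 125%/6⌋ = $36,803. Book value $139,853.
Accumulated through year 3 = $281,866 − $139,853 = $142,013.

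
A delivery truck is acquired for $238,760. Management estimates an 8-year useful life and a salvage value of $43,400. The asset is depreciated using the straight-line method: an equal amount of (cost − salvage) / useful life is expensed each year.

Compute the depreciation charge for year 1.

Depreciable base = $238,760 − $43,400 = $195,360.
Annual expense = $195,360 / 8 = $24,420.

$24,420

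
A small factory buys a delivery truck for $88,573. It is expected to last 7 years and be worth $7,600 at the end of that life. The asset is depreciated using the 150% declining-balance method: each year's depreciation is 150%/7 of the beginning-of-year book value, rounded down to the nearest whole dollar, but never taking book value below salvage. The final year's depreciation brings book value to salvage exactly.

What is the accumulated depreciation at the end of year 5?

Depreciable base = $88,573 − $7,600 = $80,973.
Year 1: ⌊$88,573 × 150%/7⌋ = $18,979. Book value $69,594.
Year 2: ⌊$69,594 × 150%/7⌋ = $14,913. Book value $54,681.
Year 3: ⌊$54,681 × 150%/7⌋ = $11,717. Book value $42,964.
Year 4: ⌊$42,964 × 150%/7⌋ = $9,206. Book value $33,758.
Year 5: ⌊$33,758 × 150%/7⌋ = $7,233. Book value $26,525.
Accumulated through year 5 = $88,573 − $26,525 = $62,048.

$62,048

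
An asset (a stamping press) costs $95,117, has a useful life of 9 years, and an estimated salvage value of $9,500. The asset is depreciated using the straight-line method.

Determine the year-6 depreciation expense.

Depreciable base = $95,117 − $9,500 = $85,617.
Annual expense = $85,617 / 9 = $9,513.

$9,513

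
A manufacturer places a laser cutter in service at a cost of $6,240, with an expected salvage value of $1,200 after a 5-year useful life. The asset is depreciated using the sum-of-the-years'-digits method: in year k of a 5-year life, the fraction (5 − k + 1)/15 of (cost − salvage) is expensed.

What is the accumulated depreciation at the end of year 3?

$4,032

Depreciable base = $6,240 − $1,200 = $5,040.
Sum of the years' digits = 5+4+3+2+1 = 15.
Year 1: $5,040 × 5/15 = $1,680. Book value $4,560.
Year 2: $5,040 × 4/15 = $1,344. Book value $3,216.
Year 3: $5,040 × 3/15 = $1,008. Book value $2,208.
Accumulated through year 3 = $6,240 − $2,208 = $4,032.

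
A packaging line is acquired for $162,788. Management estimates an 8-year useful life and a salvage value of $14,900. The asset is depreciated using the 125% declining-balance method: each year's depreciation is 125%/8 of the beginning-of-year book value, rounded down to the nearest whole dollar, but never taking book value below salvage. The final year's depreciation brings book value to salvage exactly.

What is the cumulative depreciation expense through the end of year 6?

Depreciable base = $162,788 − $14,900 = $147,888.
Year 1: ⌊$162,788 × 125%/8⌋ = $25,435. Book value $137,353.
Year 2: ⌊$137,353 × 125%/8⌋ = $21,461. Book value $115,892.
Year 3: ⌊$115,892 × 125%/8⌋ = $18,108. Book value $97,784.
Year 4: ⌊$97,784 × 125%/8⌋ = $15,278. Book value $82,506.
Year 5: ⌊$82,506 × 125%/8⌋ = $12,891. Book value $69,615.
Year 6: ⌊$69,615 × 125%/8⌋ = $10,877. Book value $58,738.
Accumulated through year 6 = $162,788 − $58,738 = $104,050.

$104,050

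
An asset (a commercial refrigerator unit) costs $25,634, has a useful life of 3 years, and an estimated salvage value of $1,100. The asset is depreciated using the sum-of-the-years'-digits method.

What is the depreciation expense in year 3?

$4,089

Depreciable base = $25,634 − $1,100 = $24,534.
Sum of the years' digits = 3+2+1 = 6.
Year 1: $24,534 × 3/6 = $12,267. Book value $13,367.
Year 2: $24,534 × 2/6 = $8,178. Book value $5,189.
Year 3: $24,534 × 1/6 = $4,089. Book value $1,100.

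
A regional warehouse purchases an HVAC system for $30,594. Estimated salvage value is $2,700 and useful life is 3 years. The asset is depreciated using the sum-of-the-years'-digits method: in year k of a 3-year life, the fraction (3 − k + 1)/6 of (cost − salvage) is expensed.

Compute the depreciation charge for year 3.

$4,649

Depreciable base = $30,594 − $2,700 = $27,894.
Sum of the years' digits = 3+2+1 = 6.
Year 1: $27,894 × 3/6 = $13,947. Book value $16,647.
Year 2: $27,894 × 2/6 = $9,298. Book value $7,349.
Year 3: $27,894 × 1/6 = $4,649. Book value $2,700.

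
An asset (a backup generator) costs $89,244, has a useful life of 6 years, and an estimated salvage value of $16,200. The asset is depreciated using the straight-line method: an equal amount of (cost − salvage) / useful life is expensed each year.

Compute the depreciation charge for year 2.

Depreciable base = $89,244 − $16,200 = $73,044.
Annual expense = $73,044 / 6 = $12,174.

$12,174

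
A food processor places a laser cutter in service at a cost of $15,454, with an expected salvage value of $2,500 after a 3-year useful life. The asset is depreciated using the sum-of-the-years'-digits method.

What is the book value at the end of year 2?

$4,659

Depreciable base = $15,454 − $2,500 = $12,954.
Sum of the years' digits = 3+2+1 = 6.
Year 1: $12,954 × 3/6 = $6,477. Book value $8,977.
Year 2: $12,954 × 2/6 = $4,318. Book value $4,659.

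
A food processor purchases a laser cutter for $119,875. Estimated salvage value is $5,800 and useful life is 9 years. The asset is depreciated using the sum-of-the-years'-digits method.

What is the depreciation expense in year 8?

Depreciable base = $119,875 − $5,800 = $114,075.
Sum of the years' digits = 9+8+7+6+5+4+3+2+1 = 45.
Year 1: $114,075 × 9/45 = $22,815. Book value $97,060.
Year 2: $114,075 × 8/45 = $20,280. Book value $76,780.
Year 3: $114,075 × 7/45 = $17,745. Book value $59,035.
Year 4: $114,075 × 6/45 = $15,210. Book value $43,825.
Year 5: $114,075 × 5/45 = $12,675. Book value $31,150.
Year 6: $114,075 × 4/45 = $10,140. Book value $21,010.
Year 7: $114,075 × 3/45 = $7,605. Book value $13,405.
Year 8: $114,075 × 2/45 = $5,070. Book value $8,335.

$5,070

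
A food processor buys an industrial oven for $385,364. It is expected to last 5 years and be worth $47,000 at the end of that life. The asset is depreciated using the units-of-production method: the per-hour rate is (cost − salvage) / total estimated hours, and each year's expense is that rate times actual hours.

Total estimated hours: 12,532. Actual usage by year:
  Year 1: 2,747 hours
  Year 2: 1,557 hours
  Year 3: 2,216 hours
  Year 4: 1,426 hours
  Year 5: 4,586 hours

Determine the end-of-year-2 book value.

$269,156

Depreciable base = $385,364 − $47,000 = $338,364.
Rate = $338,364 / 12,532 hours = $27 per hour.
Year 1: 2,747 × $27 = $74,169. Book value $311,195.
Year 2: 1,557 × $27 = $42,039. Book value $269,156.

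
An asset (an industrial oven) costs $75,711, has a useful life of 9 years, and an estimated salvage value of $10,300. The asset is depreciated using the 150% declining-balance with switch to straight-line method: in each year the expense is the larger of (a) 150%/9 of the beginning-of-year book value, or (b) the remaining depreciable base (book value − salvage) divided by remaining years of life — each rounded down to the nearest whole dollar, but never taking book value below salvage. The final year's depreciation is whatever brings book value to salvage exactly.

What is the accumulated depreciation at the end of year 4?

$39,198

Depreciable base = $75,711 − $10,300 = $65,411.
Year 1: DB = ⌊$75,711 × 150%/9⌋ = $12,618; SL = ⌊$65,411/9⌋ = $7,267 → take DB $12,618. Book value $63,093.
Year 2: DB = ⌊$63,093 × 150%/9⌋ = $10,515; SL = ⌊$52,793/8⌋ = $6,599 → take DB $10,515. Book value $52,578.
Year 3: DB = ⌊$52,578 × 150%/9⌋ = $8,763; SL = ⌊$42,278/7⌋ = $6,039 → take DB $8,763. Book value $43,815.
Year 4: DB = ⌊$43,815 × 150%/9⌋ = $7,302; SL = ⌊$33,515/6⌋ = $5,585 → take DB $7,302. Book value $36,513.
Accumulated through year 4 = $75,711 − $36,513 = $39,198.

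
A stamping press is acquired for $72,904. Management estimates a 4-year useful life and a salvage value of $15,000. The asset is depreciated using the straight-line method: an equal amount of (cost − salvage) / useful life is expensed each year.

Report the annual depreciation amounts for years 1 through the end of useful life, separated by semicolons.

Depreciable base = $72,904 − $15,000 = $57,904.
Annual expense = $57,904 / 4 = $14,476.
End of year 1: book value $58,428.
End of year 2: book value $43,952.
End of year 3: book value $29,476.
End of year 4: book value $15,000.

$14,476; $14,476; $14,476; $14,476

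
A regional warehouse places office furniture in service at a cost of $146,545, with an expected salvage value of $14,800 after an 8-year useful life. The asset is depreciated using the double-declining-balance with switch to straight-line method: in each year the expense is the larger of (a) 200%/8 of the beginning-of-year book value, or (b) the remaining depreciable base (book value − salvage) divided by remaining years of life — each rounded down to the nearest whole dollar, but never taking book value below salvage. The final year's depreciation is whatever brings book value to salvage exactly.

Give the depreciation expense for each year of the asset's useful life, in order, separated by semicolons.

$36,636; $27,477; $20,608; $15,456; $11,592; $8,694; $6,520; $4,762

Depreciable base = $146,545 − $14,800 = $131,745.
Year 1: DB = ⌊$146,545 × 200%/8⌋ = $36,636; SL = ⌊$131,745/8⌋ = $16,468 → take DB $36,636. Book value $109,909.
Year 2: DB = ⌊$109,909 × 200%/8⌋ = $27,477; SL = ⌊$95,109/7⌋ = $13,587 → take DB $27,477. Book value $82,432.
Year 3: DB = ⌊$82,432 × 200%/8⌋ = $20,608; SL = ⌊$67,632/6⌋ = $11,272 → take DB $20,608. Book value $61,824.
Year 4: DB = ⌊$61,824 × 200%/8⌋ = $15,456; SL = ⌊$47,024/5⌋ = $9,404 → take DB $15,456. Book value $46,368.
Year 5: DB = ⌊$46,368 × 200%/8⌋ = $11,592; SL = ⌊$31,568/4⌋ = $7,892 → take DB $11,592. Book value $34,776.
Year 6: DB = ⌊$34,776 × 200%/8⌋ = $8,694; SL = ⌊$19,976/3⌋ = $6,658 → take DB $8,694. Book value $26,082.
Year 7: DB = ⌊$26,082 × 200%/8⌋ = $6,520; SL = ⌊$11,282/2⌋ = $5,641 → take DB $6,520. Book value $19,562.
Year 8 (final): $19,562 − $14,800 = $4,762. Book value $14,800.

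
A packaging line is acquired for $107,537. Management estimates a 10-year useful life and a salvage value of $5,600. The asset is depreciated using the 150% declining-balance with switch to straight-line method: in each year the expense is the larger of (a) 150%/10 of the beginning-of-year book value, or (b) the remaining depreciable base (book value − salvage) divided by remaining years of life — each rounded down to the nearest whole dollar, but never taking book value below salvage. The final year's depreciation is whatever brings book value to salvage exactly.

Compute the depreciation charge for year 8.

$8,423

Depreciable base = $107,537 − $5,600 = $101,937.
Year 1: DB = ⌊$107,537 × 150%/10⌋ = $16,130; SL = ⌊$101,937/10⌋ = $10,193 → take DB $16,130. Book value $91,407.
Year 2: DB = ⌊$91,407 × 150%/10⌋ = $13,711; SL = ⌊$85,807/9⌋ = $9,534 → take DB $13,711. Book value $77,696.
Year 3: DB = ⌊$77,696 × 150%/10⌋ = $11,654; SL = ⌊$72,096/8⌋ = $9,012 → take DB $11,654. Book value $66,042.
Year 4: DB = ⌊$66,042 × 150%/10⌋ = $9,906; SL = ⌊$60,442/7⌋ = $8,634 → take DB $9,906. Book value $56,136.
Year 5: DB = ⌊$56,136 × 150%/10⌋ = $8,420; SL = ⌊$50,536/6⌋ = $8,422 → take SL $8,422. Book value $47,714.
Year 6: DB = ⌊$47,714 × 150%/10⌋ = $7,157; SL = ⌊$42,114/5⌋ = $8,422 → take SL $8,422. Book value $39,292.
Year 7: DB = ⌊$39,292 × 150%/10⌋ = $5,893; SL = ⌊$33,692/4⌋ = $8,423 → take SL $8,423. Book value $30,869.
Year 8: DB = ⌊$30,869 × 150%/10⌋ = $4,630; SL = ⌊$25,269/3⌋ = $8,423 → take SL $8,423. Book value $22,446.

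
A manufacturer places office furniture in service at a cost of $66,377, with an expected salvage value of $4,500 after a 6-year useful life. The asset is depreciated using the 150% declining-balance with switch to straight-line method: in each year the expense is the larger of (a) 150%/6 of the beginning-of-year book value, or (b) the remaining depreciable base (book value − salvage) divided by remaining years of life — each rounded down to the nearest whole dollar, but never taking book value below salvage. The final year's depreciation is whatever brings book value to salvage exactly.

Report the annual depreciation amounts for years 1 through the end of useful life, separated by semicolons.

$16,594; $12,445; $9,334; $7,834; $7,835; $7,835

Depreciable base = $66,377 − $4,500 = $61,877.
Year 1: DB = ⌊$66,377 × 150%/6⌋ = $16,594; SL = ⌊$61,877/6⌋ = $10,312 → take DB $16,594. Book value $49,783.
Year 2: DB = ⌊$49,783 × 150%/6⌋ = $12,445; SL = ⌊$45,283/5⌋ = $9,056 → take DB $12,445. Book value $37,338.
Year 3: DB = ⌊$37,338 × 150%/6⌋ = $9,334; SL = ⌊$32,838/4⌋ = $8,209 → take DB $9,334. Book value $28,004.
Year 4: DB = ⌊$28,004 × 150%/6⌋ = $7,001; SL = ⌊$23,504/3⌋ = $7,834 → take SL $7,834. Book value $20,170.
Year 5: DB = ⌊$20,170 × 150%/6⌋ = $5,042; SL = ⌊$15,670/2⌋ = $7,835 → take SL $7,835. Book value $12,335.
Year 6 (final): $12,335 − $4,500 = $7,835. Book value $4,500.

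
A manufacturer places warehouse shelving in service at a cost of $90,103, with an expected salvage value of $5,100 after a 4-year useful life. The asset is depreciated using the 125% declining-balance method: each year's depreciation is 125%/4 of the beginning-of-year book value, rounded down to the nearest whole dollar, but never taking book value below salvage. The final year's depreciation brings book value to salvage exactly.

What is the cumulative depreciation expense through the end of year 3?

Depreciable base = $90,103 − $5,100 = $85,003.
Year 1: ⌊$90,103 × 125%/4⌋ = $28,157. Book value $61,946.
Year 2: ⌊$61,946 × 125%/4⌋ = $19,358. Book value $42,588.
Year 3: ⌊$42,588 × 125%/4⌋ = $13,308. Book value $29,280.
Accumulated through year 3 = $90,103 − $29,280 = $60,823.

$60,823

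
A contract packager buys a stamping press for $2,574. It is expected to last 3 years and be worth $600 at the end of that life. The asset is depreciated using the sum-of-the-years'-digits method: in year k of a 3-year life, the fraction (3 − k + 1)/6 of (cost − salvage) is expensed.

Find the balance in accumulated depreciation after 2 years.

Depreciable base = $2,574 − $600 = $1,974.
Sum of the years' digits = 3+2+1 = 6.
Year 1: $1,974 × 3/6 = $987. Book value $1,587.
Year 2: $1,974 × 2/6 = $658. Book value $929.
Accumulated through year 2 = $2,574 − $929 = $1,645.

$1,645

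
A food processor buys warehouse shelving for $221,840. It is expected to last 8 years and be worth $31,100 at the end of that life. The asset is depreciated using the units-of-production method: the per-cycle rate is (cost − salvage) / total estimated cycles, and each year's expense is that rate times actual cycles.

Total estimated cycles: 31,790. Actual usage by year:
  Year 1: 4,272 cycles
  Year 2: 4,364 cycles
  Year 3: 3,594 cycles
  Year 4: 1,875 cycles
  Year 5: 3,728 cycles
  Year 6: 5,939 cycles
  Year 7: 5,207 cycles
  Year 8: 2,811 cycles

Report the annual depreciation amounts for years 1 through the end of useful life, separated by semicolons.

Depreciable base = $221,840 − $31,100 = $190,740.
Rate = $190,740 / 31,790 cycles = $6 per cycle.
Year 1: 4,272 × $6 = $25,632. Book value $196,208.
Year 2: 4,364 × $6 = $26,184. Book value $170,024.
Year 3: 3,594 × $6 = $21,564. Book value $148,460.
Year 4: 1,875 × $6 = $11,250. Book value $137,210.
Year 5: 3,728 × $6 = $22,368. Book value $114,842.
Year 6: 5,939 × $6 = $35,634. Book value $79,208.
Year 7: 5,207 × $6 = $31,242. Book value $47,966.
Year 8: 2,811 × $6 = $16,866. Book value $31,100.

$25,632; $26,184; $21,564; $11,250; $22,368; $35,634; $31,242; $16,866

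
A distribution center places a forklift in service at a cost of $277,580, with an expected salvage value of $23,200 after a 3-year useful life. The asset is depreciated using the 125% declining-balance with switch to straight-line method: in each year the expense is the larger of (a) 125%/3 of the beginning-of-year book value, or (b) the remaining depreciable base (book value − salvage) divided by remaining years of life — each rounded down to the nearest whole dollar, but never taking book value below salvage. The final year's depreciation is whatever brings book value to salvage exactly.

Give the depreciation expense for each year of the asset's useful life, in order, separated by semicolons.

$115,658; $69,361; $69,361

Depreciable base = $277,580 − $23,200 = $254,380.
Year 1: DB = ⌊$277,580 × 125%/3⌋ = $115,658; SL = ⌊$254,380/3⌋ = $84,793 → take DB $115,658. Book value $161,922.
Year 2: DB = ⌊$161,922 × 125%/3⌋ = $67,467; SL = ⌊$138,722/2⌋ = $69,361 → take SL $69,361. Book value $92,561.
Year 3 (final): $92,561 − $23,200 = $69,361. Book value $23,200.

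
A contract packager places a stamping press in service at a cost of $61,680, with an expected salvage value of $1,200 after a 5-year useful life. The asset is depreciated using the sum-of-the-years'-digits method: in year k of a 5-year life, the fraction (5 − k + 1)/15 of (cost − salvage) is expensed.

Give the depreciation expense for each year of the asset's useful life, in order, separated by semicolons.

$20,160; $16,128; $12,096; $8,064; $4,032

Depreciable base = $61,680 − $1,200 = $60,480.
Sum of the years' digits = 5+4+3+2+1 = 15.
Year 1: $60,480 × 5/15 = $20,160. Book value $41,520.
Year 2: $60,480 × 4/15 = $16,128. Book value $25,392.
Year 3: $60,480 × 3/15 = $12,096. Book value $13,296.
Year 4: $60,480 × 2/15 = $8,064. Book value $5,232.
Year 5: $60,480 × 1/15 = $4,032. Book value $1,200.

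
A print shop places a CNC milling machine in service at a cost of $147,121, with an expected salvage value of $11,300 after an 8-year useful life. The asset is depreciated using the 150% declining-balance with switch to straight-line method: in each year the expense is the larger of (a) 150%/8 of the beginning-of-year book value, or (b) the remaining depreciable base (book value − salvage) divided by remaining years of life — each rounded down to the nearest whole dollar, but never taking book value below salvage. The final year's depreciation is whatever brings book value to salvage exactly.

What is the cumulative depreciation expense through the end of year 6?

$109,412

Depreciable base = $147,121 − $11,300 = $135,821.
Year 1: DB = ⌊$147,121 × 150%/8⌋ = $27,585; SL = ⌊$135,821/8⌋ = $16,977 → take DB $27,585. Book value $119,536.
Year 2: DB = ⌊$119,536 × 150%/8⌋ = $22,413; SL = ⌊$108,236/7⌋ = $15,462 → take DB $22,413. Book value $97,123.
Year 3: DB = ⌊$97,123 × 150%/8⌋ = $18,210; SL = ⌊$85,823/6⌋ = $14,303 → take DB $18,210. Book value $78,913.
Year 4: DB = ⌊$78,913 × 150%/8⌋ = $14,796; SL = ⌊$67,613/5⌋ = $13,522 → take DB $14,796. Book value $64,117.
Year 5: DB = ⌊$64,117 × 150%/8⌋ = $12,021; SL = ⌊$52,817/4⌋ = $13,204 → take SL $13,204. Book value $50,913.
Year 6: DB = ⌊$50,913 × 150%/8⌋ = $9,546; SL = ⌊$39,613/3⌋ = $13,204 → take SL $13,204. Book value $37,709.
Accumulated through year 6 = $147,121 − $37,709 = $109,412.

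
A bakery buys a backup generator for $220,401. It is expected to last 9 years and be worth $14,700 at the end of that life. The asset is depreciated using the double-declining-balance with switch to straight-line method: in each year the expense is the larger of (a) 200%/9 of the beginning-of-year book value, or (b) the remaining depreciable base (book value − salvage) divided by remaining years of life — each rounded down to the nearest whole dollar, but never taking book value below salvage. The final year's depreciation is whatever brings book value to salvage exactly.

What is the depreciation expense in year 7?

Depreciable base = $220,401 − $14,700 = $205,701.
Year 1: DB = ⌊$220,401 × 200%/9⌋ = $48,978; SL = ⌊$205,701/9⌋ = $22,855 → take DB $48,978. Book value $171,423.
Year 2: DB = ⌊$171,423 × 200%/9⌋ = $38,094; SL = ⌊$156,723/8⌋ = $19,590 → take DB $38,094. Book value $133,329.
Year 3: DB = ⌊$133,329 × 200%/9⌋ = $29,628; SL = ⌊$118,629/7⌋ = $16,947 → take DB $29,628. Book value $103,701.
Year 4: DB = ⌊$103,701 × 200%/9⌋ = $23,044; SL = ⌊$89,001/6⌋ = $14,833 → take DB $23,044. Book value $80,657.
Year 5: DB = ⌊$80,657 × 200%/9⌋ = $17,923; SL = ⌊$65,957/5⌋ = $13,191 → take DB $17,923. Book value $62,734.
Year 6: DB = ⌊$62,734 × 200%/9⌋ = $13,940; SL = ⌊$48,034/4⌋ = $12,008 → take DB $13,940. Book value $48,794.
Year 7: DB = ⌊$48,794 × 200%/9⌋ = $10,843; SL = ⌊$34,094/3⌋ = $11,364 → take SL $11,364. Book value $37,430.

$11,364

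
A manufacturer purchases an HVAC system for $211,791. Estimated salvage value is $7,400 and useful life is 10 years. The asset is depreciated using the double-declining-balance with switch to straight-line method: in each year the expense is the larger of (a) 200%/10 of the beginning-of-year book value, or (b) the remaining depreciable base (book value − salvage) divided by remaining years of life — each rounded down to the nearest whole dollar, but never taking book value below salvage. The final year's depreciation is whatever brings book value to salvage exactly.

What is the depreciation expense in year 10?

Depreciable base = $211,791 − $7,400 = $204,391.
Year 1: DB = ⌊$211,791 × 200%/10⌋ = $42,358; SL = ⌊$204,391/10⌋ = $20,439 → take DB $42,358. Book value $169,433.
Year 2: DB = ⌊$169,433 × 200%/10⌋ = $33,886; SL = ⌊$162,033/9⌋ = $18,003 → take DB $33,886. Book value $135,547.
Year 3: DB = ⌊$135,547 × 200%/10⌋ = $27,109; SL = ⌊$128,147/8⌋ = $16,018 → take DB $27,109. Book value $108,438.
Year 4: DB = ⌊$108,438 × 200%/10⌋ = $21,687; SL = ⌊$101,038/7⌋ = $14,434 → take DB $21,687. Book value $86,751.
Year 5: DB = ⌊$86,751 × 200%/10⌋ = $17,350; SL = ⌊$79,351/6⌋ = $13,225 → take DB $17,350. Book value $69,401.
Year 6: DB = ⌊$69,401 × 200%/10⌋ = $13,880; SL = ⌊$62,001/5⌋ = $12,400 → take DB $13,880. Book value $55,521.
Year 7: DB = ⌊$55,521 × 200%/10⌋ = $11,104; SL = ⌊$48,121/4⌋ = $12,030 → take SL $12,030. Book value $43,491.
Year 8: DB = ⌊$43,491 × 200%/10⌋ = $8,698; SL = ⌊$36,091/3⌋ = $12,030 → take SL $12,030. Book value $31,461.
Year 9: DB = ⌊$31,461 × 200%/10⌋ = $6,292; SL = ⌊$24,061/2⌋ = $12,030 → take SL $12,030. Book value $19,431.
Year 10 (final): $19,431 − $7,400 = $12,031. Book value $7,400.

$12,031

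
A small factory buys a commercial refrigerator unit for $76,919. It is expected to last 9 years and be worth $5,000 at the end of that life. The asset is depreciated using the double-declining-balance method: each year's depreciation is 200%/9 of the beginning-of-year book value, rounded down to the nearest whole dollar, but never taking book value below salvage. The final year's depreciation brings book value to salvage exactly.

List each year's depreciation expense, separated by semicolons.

$17,093; $13,294; $10,340; $8,042; $6,255; $4,865; $3,784; $2,943; $5,303

Depreciable base = $76,919 − $5,000 = $71,919.
Year 1: ⌊$76,919 × 200%/9⌋ = $17,093. Book value $59,826.
Year 2: ⌊$59,826 × 200%/9⌋ = $13,294. Book value $46,532.
Year 3: ⌊$46,532 × 200%/9⌋ = $10,340. Book value $36,192.
Year 4: ⌊$36,192 × 200%/9⌋ = $8,042. Book value $28,150.
Year 5: ⌊$28,150 × 200%/9⌋ = $6,255. Book value $21,895.
Year 6: ⌊$21,895 × 200%/9⌋ = $4,865. Book value $17,030.
Year 7: ⌊$17,030 × 200%/9⌋ = $3,784. Book value $13,246.
Year 8: ⌊$13,246 × 200%/9⌋ = $2,943. Book value $10,303.
Year 9 (final): $10,303 − $5,000 = $5,303. Book value $5,000.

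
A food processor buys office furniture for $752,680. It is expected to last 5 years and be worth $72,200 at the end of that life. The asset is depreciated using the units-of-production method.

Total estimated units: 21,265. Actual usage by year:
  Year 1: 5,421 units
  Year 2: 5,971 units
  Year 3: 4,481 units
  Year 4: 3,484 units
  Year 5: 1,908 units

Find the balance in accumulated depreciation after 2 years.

Depreciable base = $752,680 − $72,200 = $680,480.
Rate = $680,480 / 21,265 units = $32 per unit.
Year 1: 5,421 × $32 = $173,472. Book value $579,208.
Year 2: 5,971 × $32 = $191,072. Book value $388,136.
Accumulated through year 2 = $752,680 − $388,136 = $364,544.

$364,544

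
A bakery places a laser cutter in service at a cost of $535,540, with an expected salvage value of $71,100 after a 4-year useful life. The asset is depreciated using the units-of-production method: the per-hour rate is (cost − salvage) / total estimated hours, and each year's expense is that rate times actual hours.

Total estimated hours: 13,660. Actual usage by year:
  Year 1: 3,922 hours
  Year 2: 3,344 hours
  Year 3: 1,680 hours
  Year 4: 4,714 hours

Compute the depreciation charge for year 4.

Depreciable base = $535,540 − $71,100 = $464,440.
Rate = $464,440 / 13,660 hours = $34 per hour.
Year 1: 3,922 × $34 = $133,348. Book value $402,192.
Year 2: 3,344 × $34 = $113,696. Book value $288,496.
Year 3: 1,680 × $34 = $57,120. Book value $231,376.
Year 4: 4,714 × $34 = $160,276. Book value $71,100.

$160,276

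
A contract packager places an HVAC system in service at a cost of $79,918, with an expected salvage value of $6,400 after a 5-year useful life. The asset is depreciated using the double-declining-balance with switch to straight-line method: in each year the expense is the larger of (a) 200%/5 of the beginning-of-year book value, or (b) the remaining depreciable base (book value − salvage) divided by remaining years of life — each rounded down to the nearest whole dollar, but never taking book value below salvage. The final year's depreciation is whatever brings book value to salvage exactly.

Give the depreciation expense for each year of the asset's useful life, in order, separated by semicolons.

Depreciable base = $79,918 − $6,400 = $73,518.
Year 1: DB = ⌊$79,918 × 200%/5⌋ = $31,967; SL = ⌊$73,518/5⌋ = $14,703 → take DB $31,967. Book value $47,951.
Year 2: DB = ⌊$47,951 × 200%/5⌋ = $19,180; SL = ⌊$41,551/4⌋ = $10,387 → take DB $19,180. Book value $28,771.
Year 3: DB = ⌊$28,771 × 200%/5⌋ = $11,508; SL = ⌊$22,371/3⌋ = $7,457 → take DB $11,508. Book value $17,263.
Year 4: DB = ⌊$17,263 × 200%/5⌋ = $6,905; SL = ⌊$10,863/2⌋ = $5,431 → take DB $6,905. Book value $10,358.
Year 5 (final): $10,358 − $6,400 = $3,958. Book value $6,400.

$31,967; $19,180; $11,508; $6,905; $3,958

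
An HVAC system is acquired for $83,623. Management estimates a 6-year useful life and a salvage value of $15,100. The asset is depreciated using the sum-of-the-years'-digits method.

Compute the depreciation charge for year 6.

Depreciable base = $83,623 − $15,100 = $68,523.
Sum of the years' digits = 6+5+4+3+2+1 = 21.
Year 1: $68,523 × 6/21 = $19,578. Book value $64,045.
Year 2: $68,523 × 5/21 = $16,315. Book value $47,730.
Year 3: $68,523 × 4/21 = $13,052. Book value $34,678.
Year 4: $68,523 × 3/21 = $9,789. Book value $24,889.
Year 5: $68,523 × 2/21 = $6,526. Book value $18,363.
Year 6: $68,523 × 1/21 = $3,263. Book value $15,100.

$3,263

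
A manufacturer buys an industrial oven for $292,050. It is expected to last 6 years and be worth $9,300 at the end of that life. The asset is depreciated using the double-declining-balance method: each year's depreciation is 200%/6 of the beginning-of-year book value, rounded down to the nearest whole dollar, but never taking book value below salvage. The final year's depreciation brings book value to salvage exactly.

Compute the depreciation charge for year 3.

Depreciable base = $292,050 − $9,300 = $282,750.
Year 1: ⌊$292,050 × 200%/6⌋ = $97,350. Book value $194,700.
Year 2: ⌊$194,700 × 200%/6⌋ = $64,900. Book value $129,800.
Year 3: ⌊$129,800 × 200%/6⌋ = $43,266. Book value $86,534.

$43,266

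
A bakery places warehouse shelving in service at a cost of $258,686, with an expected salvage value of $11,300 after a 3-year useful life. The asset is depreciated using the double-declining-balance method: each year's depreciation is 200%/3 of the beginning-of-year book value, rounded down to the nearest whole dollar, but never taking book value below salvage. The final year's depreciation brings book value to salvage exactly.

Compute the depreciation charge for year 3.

$17,443

Depreciable base = $258,686 − $11,300 = $247,386.
Year 1: ⌊$258,686 × 200%/3⌋ = $172,457. Book value $86,229.
Year 2: ⌊$86,229 × 200%/3⌋ = $57,486. Book value $28,743.
Year 3 (final): $28,743 − $11,300 = $17,443. Book value $11,300.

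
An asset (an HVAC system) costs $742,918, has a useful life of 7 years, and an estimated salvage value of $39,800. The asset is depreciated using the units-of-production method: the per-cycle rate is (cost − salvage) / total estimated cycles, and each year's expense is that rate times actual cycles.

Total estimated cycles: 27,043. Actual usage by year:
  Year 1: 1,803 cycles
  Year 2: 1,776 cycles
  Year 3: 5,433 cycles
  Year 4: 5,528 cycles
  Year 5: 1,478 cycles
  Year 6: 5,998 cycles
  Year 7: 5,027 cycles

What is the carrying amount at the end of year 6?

Depreciable base = $742,918 − $39,800 = $703,118.
Rate = $703,118 / 27,043 cycles = $26 per cycle.
Year 1: 1,803 × $26 = $46,878. Book value $696,040.
Year 2: 1,776 × $26 = $46,176. Book value $649,864.
Year 3: 5,433 × $26 = $141,258. Book value $508,606.
Year 4: 5,528 × $26 = $143,728. Book value $364,878.
Year 5: 1,478 × $26 = $38,428. Book value $326,450.
Year 6: 5,998 × $26 = $155,948. Book value $170,502.

$170,502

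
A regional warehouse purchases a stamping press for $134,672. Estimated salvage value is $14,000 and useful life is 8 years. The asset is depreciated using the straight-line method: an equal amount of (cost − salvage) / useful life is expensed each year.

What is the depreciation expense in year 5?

$15,084

Depreciable base = $134,672 − $14,000 = $120,672.
Annual expense = $120,672 / 8 = $15,084.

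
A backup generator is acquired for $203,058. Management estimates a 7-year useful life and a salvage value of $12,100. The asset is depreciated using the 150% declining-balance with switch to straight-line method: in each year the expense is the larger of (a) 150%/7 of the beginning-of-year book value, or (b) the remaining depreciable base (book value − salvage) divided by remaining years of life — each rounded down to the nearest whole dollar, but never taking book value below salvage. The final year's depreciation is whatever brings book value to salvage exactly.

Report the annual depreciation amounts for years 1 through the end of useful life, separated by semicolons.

Depreciable base = $203,058 − $12,100 = $190,958.
Year 1: DB = ⌊$203,058 × 150%/7⌋ = $43,512; SL = ⌊$190,958/7⌋ = $27,279 → take DB $43,512. Book value $159,546.
Year 2: DB = ⌊$159,546 × 150%/7⌋ = $34,188; SL = ⌊$147,446/6⌋ = $24,574 → take DB $34,188. Book value $125,358.
Year 3: DB = ⌊$125,358 × 150%/7⌋ = $26,862; SL = ⌊$113,258/5⌋ = $22,651 → take DB $26,862. Book value $98,496.
Year 4: DB = ⌊$98,496 × 150%/7⌋ = $21,106; SL = ⌊$86,396/4⌋ = $21,599 → take SL $21,599. Book value $76,897.
Year 5: DB = ⌊$76,897 × 150%/7⌋ = $16,477; SL = ⌊$64,797/3⌋ = $21,599 → take SL $21,599. Book value $55,298.
Year 6: DB = ⌊$55,298 × 150%/7⌋ = $11,849; SL = ⌊$43,198/2⌋ = $21,599 → take SL $21,599. Book value $33,699.
Year 7 (final): $33,699 − $12,100 = $21,599. Book value $12,100.

$43,512; $34,188; $26,862; $21,599; $21,599; $21,599; $21,599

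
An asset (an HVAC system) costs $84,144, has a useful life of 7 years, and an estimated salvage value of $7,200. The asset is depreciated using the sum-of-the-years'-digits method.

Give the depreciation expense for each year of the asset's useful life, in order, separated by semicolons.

$19,236; $16,488; $13,740; $10,992; $8,244; $5,496; $2,748

Depreciable base = $84,144 − $7,200 = $76,944.
Sum of the years' digits = 7+6+5+4+3+2+1 = 28.
Year 1: $76,944 × 7/28 = $19,236. Book value $64,908.
Year 2: $76,944 × 6/28 = $16,488. Book value $48,420.
Year 3: $76,944 × 5/28 = $13,740. Book value $34,680.
Year 4: $76,944 × 4/28 = $10,992. Book value $23,688.
Year 5: $76,944 × 3/28 = $8,244. Book value $15,444.
Year 6: $76,944 × 2/28 = $5,496. Book value $9,948.
Year 7: $76,944 × 1/28 = $2,748. Book value $7,200.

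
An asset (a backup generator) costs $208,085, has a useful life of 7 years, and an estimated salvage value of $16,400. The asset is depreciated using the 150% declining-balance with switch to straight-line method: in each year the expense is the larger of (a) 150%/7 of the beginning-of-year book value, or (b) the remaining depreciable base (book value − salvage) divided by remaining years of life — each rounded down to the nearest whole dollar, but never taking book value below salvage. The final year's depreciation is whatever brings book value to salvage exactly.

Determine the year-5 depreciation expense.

$20,969

Depreciable base = $208,085 − $16,400 = $191,685.
Year 1: DB = ⌊$208,085 × 150%/7⌋ = $44,589; SL = ⌊$191,685/7⌋ = $27,383 → take DB $44,589. Book value $163,496.
Year 2: DB = ⌊$163,496 × 150%/7⌋ = $35,034; SL = ⌊$147,096/6⌋ = $24,516 → take DB $35,034. Book value $128,462.
Year 3: DB = ⌊$128,462 × 150%/7⌋ = $27,527; SL = ⌊$112,062/5⌋ = $22,412 → take DB $27,527. Book value $100,935.
Year 4: DB = ⌊$100,935 × 150%/7⌋ = $21,628; SL = ⌊$84,535/4⌋ = $21,133 → take DB $21,628. Book value $79,307.
Year 5: DB = ⌊$79,307 × 150%/7⌋ = $16,994; SL = ⌊$62,907/3⌋ = $20,969 → take SL $20,969. Book value $58,338.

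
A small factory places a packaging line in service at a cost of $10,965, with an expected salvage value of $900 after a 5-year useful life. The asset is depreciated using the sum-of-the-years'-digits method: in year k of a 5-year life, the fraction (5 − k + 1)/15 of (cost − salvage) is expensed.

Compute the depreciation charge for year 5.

$671

Depreciable base = $10,965 − $900 = $10,065.
Sum of the years' digits = 5+4+3+2+1 = 15.
Year 1: $10,065 × 5/15 = $3,355. Book value $7,610.
Year 2: $10,065 × 4/15 = $2,684. Book value $4,926.
Year 3: $10,065 × 3/15 = $2,013. Book value $2,913.
Year 4: $10,065 × 2/15 = $1,342. Book value $1,571.
Year 5: $10,065 × 1/15 = $671. Book value $900.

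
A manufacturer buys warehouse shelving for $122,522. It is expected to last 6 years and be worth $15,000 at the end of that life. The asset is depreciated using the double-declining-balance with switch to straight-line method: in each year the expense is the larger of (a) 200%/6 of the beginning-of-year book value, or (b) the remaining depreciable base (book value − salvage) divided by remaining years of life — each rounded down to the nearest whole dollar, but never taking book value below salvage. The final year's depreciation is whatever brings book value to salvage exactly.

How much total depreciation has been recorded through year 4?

Depreciable base = $122,522 − $15,000 = $107,522.
Year 1: DB = ⌊$122,522 × 200%/6⌋ = $40,840; SL = ⌊$107,522/6⌋ = $17,920 → take DB $40,840. Book value $81,682.
Year 2: DB = ⌊$81,682 × 200%/6⌋ = $27,227; SL = ⌊$66,682/5⌋ = $13,336 → take DB $27,227. Book value $54,455.
Year 3: DB = ⌊$54,455 × 200%/6⌋ = $18,151; SL = ⌊$39,455/4⌋ = $9,863 → take DB $18,151. Book value $36,304.
Year 4: DB = ⌊$36,304 × 200%/6⌋ = $12,101; SL = ⌊$21,304/3⌋ = $7,101 → take DB $12,101. Book value $24,203.
Accumulated through year 4 = $122,522 − $24,203 = $98,319.

$98,319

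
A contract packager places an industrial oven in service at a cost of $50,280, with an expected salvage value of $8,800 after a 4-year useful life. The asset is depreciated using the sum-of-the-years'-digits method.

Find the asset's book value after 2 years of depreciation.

$21,244

Depreciable base = $50,280 − $8,800 = $41,480.
Sum of the years' digits = 4+3+2+1 = 10.
Year 1: $41,480 × 4/10 = $16,592. Book value $33,688.
Year 2: $41,480 × 3/10 = $12,444. Book value $21,244.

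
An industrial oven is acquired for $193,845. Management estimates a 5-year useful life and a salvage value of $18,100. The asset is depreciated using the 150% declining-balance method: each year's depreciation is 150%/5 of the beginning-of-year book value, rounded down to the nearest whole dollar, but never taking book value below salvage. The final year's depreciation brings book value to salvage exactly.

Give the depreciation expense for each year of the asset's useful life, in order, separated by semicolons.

Depreciable base = $193,845 − $18,100 = $175,745.
Year 1: ⌊$193,845 × 150%/5⌋ = $58,153. Book value $135,692.
Year 2: ⌊$135,692 × 150%/5⌋ = $40,707. Book value $94,985.
Year 3: ⌊$94,985 × 150%/5⌋ = $28,495. Book value $66,490.
Year 4: ⌊$66,490 × 150%/5⌋ = $19,947. Book value $46,543.
Year 5 (final): $46,543 − $18,100 = $28,443. Book value $18,100.

$58,153; $40,707; $28,495; $19,947; $28,443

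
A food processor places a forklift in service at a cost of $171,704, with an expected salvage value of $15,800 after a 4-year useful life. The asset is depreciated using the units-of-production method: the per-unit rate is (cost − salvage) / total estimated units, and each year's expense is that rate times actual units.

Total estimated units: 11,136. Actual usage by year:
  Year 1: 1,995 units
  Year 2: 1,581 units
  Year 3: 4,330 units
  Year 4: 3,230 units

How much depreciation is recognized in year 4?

$45,220

Depreciable base = $171,704 − $15,800 = $155,904.
Rate = $155,904 / 11,136 units = $14 per unit.
Year 1: 1,995 × $14 = $27,930. Book value $143,774.
Year 2: 1,581 × $14 = $22,134. Book value $121,640.
Year 3: 4,330 × $14 = $60,620. Book value $61,020.
Year 4: 3,230 × $14 = $45,220. Book value $15,800.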